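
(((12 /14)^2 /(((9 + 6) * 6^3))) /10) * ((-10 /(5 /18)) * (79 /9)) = -79 /11025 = -0.01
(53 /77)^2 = 2809 /5929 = 0.47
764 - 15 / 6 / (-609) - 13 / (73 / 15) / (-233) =15828081523 / 20716962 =764.02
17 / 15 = 1.13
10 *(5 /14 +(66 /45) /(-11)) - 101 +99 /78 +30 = -36851 /546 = -67.49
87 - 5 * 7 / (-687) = 59804 / 687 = 87.05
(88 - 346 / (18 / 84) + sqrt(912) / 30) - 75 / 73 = -334565 / 219 + 2*sqrt(57) / 15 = -1526.69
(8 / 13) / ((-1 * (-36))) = 2 / 117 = 0.02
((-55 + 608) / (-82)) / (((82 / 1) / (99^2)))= -5419953 / 6724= -806.06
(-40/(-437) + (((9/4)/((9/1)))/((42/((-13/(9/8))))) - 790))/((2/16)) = -521972728/82593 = -6319.82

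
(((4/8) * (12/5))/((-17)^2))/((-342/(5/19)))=-1/312987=-0.00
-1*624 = -624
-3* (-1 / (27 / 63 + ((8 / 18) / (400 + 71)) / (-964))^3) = 1097126618873666958171 / 28787381668740239000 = 38.11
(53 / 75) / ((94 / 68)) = 1802 / 3525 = 0.51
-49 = -49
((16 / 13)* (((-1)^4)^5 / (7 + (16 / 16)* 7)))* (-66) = -5.80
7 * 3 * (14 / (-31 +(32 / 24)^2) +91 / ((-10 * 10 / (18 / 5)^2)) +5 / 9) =-121338224 / 493125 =-246.06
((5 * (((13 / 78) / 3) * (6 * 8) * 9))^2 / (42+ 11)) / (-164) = -3600 / 2173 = -1.66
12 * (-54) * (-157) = 101736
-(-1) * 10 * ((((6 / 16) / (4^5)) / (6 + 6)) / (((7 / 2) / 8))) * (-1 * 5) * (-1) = 25 / 7168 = 0.00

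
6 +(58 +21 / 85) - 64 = 21 / 85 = 0.25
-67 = -67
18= 18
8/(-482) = -4/241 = -0.02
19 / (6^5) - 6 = -46637 / 7776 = -6.00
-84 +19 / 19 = -83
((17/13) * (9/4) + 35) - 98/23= 40283/1196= 33.68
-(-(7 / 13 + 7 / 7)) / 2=10 / 13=0.77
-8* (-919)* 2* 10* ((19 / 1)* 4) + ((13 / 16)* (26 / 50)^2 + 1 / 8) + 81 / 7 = 782253634129 / 70000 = 11175051.92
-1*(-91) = 91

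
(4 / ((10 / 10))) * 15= 60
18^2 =324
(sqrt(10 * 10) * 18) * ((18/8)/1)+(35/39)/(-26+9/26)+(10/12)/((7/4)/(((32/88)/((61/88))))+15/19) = 8134146415/20076033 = 405.17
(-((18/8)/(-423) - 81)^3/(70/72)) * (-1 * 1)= -31787521685901/58140880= -546732.72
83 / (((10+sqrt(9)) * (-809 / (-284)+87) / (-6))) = -141432 / 331721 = -0.43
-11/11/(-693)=1/693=0.00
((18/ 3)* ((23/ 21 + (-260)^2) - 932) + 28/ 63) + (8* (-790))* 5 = 23210146/ 63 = 368415.02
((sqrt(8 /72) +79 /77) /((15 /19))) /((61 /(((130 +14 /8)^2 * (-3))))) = -828465607 /563640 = -1469.85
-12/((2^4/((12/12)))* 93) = -1/124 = -0.01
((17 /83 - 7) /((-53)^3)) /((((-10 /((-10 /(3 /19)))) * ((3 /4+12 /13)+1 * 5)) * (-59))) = -185744 /252980582143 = -0.00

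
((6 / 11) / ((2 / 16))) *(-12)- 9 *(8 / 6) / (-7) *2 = -3768 / 77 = -48.94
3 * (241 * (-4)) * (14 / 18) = -6748 / 3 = -2249.33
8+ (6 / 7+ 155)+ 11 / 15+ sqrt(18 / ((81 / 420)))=2 * sqrt(210) / 3+ 17282 / 105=174.25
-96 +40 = -56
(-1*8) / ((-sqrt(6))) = 4*sqrt(6) / 3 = 3.27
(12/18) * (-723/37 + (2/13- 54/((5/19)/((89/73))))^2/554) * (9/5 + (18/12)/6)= 882663095562409/6922694736750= 127.50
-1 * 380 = -380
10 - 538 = -528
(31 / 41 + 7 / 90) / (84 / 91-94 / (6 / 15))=-2353 / 660510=-0.00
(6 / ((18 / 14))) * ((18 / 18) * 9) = 42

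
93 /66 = 1.41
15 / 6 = 5 / 2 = 2.50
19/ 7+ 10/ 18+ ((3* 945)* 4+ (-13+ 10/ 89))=63529453/ 5607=11330.38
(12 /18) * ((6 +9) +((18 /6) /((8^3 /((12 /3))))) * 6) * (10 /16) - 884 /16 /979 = 6.25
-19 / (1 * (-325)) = 19 / 325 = 0.06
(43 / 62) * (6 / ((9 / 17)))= 731 / 93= 7.86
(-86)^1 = -86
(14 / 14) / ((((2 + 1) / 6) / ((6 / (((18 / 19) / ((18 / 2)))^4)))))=97740.75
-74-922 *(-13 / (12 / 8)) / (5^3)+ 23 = 4847 / 375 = 12.93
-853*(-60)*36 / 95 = 368496 / 19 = 19394.53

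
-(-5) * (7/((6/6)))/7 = 5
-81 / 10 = -8.10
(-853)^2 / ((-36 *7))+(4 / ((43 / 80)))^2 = -1319544241 / 465948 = -2831.96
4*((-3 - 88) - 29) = -480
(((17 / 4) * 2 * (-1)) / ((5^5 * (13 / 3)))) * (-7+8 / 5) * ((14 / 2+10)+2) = 26163 / 406250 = 0.06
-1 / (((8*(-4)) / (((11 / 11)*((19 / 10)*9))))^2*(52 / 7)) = -204687 / 5324800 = -0.04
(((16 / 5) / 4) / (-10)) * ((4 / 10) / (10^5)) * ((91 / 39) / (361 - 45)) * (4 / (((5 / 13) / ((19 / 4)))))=-1729 / 14812500000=-0.00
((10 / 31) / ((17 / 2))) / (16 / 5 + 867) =100 / 2292977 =0.00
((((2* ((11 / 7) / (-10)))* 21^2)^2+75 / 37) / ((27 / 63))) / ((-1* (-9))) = 41465872 / 8325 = 4980.89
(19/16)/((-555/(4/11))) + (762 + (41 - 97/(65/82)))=216072797/317460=680.63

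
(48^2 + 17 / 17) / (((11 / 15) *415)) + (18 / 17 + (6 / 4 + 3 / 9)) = 974665 / 93126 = 10.47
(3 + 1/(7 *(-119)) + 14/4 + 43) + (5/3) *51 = 224075/1666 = 134.50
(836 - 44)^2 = 627264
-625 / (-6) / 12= 625 / 72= 8.68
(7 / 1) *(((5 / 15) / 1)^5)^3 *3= 7 / 4782969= 0.00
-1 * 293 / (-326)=293 / 326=0.90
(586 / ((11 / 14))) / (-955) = -8204 / 10505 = -0.78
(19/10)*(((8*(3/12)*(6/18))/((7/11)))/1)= 209/105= 1.99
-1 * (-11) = 11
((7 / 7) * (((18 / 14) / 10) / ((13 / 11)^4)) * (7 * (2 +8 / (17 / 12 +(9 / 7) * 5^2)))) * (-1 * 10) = -831462390 / 80513459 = -10.33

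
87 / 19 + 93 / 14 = 2985 / 266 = 11.22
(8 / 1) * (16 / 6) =64 / 3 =21.33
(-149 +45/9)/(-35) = 4.11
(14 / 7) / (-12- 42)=-1 / 27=-0.04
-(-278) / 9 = 278 / 9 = 30.89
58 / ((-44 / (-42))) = 55.36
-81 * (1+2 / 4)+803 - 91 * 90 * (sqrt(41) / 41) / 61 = 1363 / 2 - 8190 * sqrt(41) / 2501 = 660.53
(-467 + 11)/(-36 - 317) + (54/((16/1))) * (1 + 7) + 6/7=29.15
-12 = -12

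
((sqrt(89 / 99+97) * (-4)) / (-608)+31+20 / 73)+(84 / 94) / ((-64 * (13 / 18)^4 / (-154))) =sqrt(26653) / 2508+3839090862 / 97992791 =39.24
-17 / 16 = -1.06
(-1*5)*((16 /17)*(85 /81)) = -400 /81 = -4.94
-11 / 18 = -0.61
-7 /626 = -0.01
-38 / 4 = -19 / 2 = -9.50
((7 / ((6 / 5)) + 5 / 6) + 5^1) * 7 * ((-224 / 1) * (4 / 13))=-219520 / 39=-5628.72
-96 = -96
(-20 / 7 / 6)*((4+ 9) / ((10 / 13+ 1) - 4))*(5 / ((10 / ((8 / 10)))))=1.11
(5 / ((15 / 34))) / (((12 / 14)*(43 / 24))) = 7.38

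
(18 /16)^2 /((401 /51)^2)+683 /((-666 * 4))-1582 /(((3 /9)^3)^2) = -3952274033469427 /3426990912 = -1153278.24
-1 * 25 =-25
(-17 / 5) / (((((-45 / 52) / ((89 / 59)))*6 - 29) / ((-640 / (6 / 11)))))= -27693952 / 225213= -122.97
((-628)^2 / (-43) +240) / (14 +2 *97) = -42.94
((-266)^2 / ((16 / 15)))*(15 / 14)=568575 / 8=71071.88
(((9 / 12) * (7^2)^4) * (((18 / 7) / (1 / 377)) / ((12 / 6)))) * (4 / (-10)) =-8382844197 / 10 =-838284419.70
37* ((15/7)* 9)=4995/7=713.57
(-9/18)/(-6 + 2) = 1/8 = 0.12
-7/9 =-0.78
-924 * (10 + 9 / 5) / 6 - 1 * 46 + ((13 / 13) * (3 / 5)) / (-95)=-885023 / 475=-1863.21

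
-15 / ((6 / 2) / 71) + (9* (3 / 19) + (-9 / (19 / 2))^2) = -127318 / 361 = -352.68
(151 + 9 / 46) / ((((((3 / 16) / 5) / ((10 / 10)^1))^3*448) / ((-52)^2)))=75225280000 / 4347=17305102.37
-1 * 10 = -10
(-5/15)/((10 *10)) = -1/300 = -0.00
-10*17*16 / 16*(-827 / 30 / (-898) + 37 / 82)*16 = -72392392 / 55227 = -1310.82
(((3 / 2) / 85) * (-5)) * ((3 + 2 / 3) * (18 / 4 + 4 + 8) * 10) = -1815 / 34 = -53.38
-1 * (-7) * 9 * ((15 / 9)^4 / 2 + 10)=15715 / 18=873.06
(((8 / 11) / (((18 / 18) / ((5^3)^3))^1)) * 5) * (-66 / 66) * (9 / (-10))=6392045.45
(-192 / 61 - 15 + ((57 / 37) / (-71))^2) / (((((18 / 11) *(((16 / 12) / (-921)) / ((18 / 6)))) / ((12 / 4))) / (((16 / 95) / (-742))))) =-232182813604302 / 14837047787905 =-15.65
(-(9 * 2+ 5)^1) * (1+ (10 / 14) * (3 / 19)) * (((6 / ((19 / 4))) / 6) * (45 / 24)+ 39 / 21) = -1019498 / 17689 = -57.63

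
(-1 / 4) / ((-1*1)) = 1 / 4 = 0.25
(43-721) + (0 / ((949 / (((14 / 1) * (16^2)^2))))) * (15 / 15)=-678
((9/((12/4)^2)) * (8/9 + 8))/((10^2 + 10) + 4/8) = 160/1989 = 0.08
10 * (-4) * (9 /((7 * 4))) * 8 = -720 /7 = -102.86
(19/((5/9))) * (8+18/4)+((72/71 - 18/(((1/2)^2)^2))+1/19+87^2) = 20800411/2698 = 7709.57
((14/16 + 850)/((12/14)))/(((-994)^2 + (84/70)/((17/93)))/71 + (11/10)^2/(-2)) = 479269525/6718397346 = 0.07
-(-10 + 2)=8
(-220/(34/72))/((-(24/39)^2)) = 83655/68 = 1230.22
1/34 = 0.03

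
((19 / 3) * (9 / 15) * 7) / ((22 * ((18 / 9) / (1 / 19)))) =7 / 220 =0.03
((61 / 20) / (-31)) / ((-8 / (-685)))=-8357 / 992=-8.42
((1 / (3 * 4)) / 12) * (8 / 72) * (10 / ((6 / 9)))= 5 / 432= 0.01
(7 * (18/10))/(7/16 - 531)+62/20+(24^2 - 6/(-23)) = 1131138349/1952470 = 579.34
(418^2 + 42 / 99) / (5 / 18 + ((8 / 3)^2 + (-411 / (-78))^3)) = 304024691568 / 267420791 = 1136.88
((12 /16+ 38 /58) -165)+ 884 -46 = 78231 /116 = 674.41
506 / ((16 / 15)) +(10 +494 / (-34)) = 63899 / 136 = 469.85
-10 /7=-1.43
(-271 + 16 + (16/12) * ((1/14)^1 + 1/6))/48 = -16045/3024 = -5.31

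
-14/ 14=-1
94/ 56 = 47/ 28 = 1.68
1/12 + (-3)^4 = 973/12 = 81.08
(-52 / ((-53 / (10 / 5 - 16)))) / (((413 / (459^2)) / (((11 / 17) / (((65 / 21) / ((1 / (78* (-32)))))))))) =954261 / 1626040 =0.59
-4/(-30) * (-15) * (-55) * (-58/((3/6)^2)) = -25520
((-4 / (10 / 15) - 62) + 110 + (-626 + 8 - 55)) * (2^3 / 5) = -5048 / 5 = -1009.60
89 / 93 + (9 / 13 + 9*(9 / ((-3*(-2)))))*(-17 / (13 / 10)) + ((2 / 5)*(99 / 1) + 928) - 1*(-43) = 64908481 / 78585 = 825.97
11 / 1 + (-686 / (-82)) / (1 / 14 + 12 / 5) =102033 / 7093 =14.39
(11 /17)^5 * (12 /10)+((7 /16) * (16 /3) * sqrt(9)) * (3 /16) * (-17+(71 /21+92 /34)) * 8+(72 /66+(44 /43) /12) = -1141128857381 /10073885415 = -113.28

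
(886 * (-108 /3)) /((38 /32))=-510336 /19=-26859.79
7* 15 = 105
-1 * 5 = -5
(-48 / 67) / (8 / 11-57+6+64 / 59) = 10384 / 712947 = 0.01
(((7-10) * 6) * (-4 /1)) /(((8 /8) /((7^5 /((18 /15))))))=1008420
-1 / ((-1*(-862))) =-1 / 862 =-0.00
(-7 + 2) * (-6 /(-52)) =-15 /26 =-0.58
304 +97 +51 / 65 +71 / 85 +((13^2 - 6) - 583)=-3841 / 221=-17.38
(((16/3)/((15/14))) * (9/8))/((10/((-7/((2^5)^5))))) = -49/419430400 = -0.00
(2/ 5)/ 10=0.04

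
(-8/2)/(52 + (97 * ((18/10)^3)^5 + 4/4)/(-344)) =488281250000/225878742944873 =0.00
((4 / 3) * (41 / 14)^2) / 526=0.02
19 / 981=0.02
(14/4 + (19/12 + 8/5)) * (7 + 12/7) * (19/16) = 464759/6720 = 69.16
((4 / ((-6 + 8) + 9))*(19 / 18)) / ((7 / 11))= 38 / 63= 0.60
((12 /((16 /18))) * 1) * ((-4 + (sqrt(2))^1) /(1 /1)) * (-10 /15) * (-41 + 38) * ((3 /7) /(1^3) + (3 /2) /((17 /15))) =-22518 /119 + 11259 * sqrt(2) /238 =-122.33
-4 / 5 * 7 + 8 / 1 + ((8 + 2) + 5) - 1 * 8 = 47 / 5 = 9.40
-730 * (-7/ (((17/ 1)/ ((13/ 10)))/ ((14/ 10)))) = 547.07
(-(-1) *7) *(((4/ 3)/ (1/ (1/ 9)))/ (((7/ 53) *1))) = 7.85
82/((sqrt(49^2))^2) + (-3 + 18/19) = -92081/45619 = -2.02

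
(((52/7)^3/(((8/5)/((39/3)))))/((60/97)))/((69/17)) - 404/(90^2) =21192893261/15975225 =1326.61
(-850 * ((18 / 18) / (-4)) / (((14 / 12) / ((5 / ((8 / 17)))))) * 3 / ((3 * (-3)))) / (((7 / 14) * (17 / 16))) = -8500 / 7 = -1214.29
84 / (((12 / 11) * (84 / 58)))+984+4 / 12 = 2075 / 2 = 1037.50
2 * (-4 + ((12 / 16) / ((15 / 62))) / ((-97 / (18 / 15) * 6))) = -19431 / 2425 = -8.01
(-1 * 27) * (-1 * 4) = 108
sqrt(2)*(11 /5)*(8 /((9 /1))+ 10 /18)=143*sqrt(2) /45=4.49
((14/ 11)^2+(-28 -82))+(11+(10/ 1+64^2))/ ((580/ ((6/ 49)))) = -184855469/ 1719410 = -107.51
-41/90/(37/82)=-1681/1665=-1.01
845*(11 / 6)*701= 6515795 / 6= 1085965.83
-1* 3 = -3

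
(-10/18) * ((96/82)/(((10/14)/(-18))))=672/41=16.39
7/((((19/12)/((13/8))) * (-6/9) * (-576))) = 91/4864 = 0.02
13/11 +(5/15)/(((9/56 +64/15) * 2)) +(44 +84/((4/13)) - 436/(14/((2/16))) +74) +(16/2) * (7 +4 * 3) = 618918191/1145452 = 540.33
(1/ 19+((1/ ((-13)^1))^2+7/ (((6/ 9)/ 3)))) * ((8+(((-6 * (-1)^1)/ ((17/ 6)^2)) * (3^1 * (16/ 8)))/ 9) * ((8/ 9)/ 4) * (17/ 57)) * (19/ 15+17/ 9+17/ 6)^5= 2830541495814753206717/ 20669461030237500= 136943.17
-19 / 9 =-2.11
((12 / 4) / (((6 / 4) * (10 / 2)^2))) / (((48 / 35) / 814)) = 2849 / 60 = 47.48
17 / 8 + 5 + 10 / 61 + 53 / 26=59173 / 6344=9.33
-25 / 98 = -0.26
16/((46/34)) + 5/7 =2019/161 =12.54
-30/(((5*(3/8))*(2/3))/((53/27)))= -424/9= -47.11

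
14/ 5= 2.80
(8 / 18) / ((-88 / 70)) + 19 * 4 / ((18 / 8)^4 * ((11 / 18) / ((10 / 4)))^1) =94445 / 8019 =11.78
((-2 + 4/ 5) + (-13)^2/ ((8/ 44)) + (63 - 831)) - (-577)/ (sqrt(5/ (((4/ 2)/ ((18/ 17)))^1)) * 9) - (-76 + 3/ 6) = 577 * sqrt(85)/ 135 + 1179/ 5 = 275.21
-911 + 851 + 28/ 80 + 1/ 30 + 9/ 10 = -3523/ 60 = -58.72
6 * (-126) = -756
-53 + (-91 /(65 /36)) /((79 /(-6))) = -19423 /395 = -49.17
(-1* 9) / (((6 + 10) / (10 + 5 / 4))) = -405 / 64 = -6.33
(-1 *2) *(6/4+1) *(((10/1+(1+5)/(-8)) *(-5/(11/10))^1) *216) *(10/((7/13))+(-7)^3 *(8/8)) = -1134364500/77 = -14732006.49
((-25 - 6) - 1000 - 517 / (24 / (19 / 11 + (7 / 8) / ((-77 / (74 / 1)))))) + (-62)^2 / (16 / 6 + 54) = -2671743 / 2720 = -982.26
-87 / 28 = -3.11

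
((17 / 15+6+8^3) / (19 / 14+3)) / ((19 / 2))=218036 / 17385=12.54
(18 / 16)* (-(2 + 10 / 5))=-9 / 2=-4.50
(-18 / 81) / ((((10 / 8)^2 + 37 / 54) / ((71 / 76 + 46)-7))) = -72840 / 18449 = -3.95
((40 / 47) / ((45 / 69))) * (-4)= -736 / 141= -5.22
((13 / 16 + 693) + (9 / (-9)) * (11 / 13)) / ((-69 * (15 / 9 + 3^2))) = -144137 / 153088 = -0.94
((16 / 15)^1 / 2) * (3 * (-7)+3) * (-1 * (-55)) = -528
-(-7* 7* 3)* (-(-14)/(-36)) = -343/6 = -57.17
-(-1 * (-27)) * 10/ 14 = -135/ 7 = -19.29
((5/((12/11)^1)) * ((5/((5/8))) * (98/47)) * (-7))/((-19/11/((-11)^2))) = 100437260/2679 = 37490.58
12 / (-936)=-1 / 78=-0.01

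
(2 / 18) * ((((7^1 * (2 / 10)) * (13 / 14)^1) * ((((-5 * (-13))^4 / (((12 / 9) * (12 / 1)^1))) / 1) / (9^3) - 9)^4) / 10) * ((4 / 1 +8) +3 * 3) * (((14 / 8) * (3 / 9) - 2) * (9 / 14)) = -21915925843544823411896316830621 / 14807441682255052800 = -1480061601040.00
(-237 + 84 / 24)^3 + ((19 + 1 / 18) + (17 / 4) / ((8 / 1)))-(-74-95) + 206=-3666398627 / 288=-12730550.79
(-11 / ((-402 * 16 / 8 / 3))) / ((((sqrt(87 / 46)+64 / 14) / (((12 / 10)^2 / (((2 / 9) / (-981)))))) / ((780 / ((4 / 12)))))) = -2107504054656 / 14351735+10022098086 * sqrt(4002) / 14351735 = -102669.99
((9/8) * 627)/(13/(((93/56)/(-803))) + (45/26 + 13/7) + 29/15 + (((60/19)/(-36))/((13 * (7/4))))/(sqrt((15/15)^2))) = -412444305/3672212932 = -0.11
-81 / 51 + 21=330 / 17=19.41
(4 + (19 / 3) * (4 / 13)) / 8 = 29 / 39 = 0.74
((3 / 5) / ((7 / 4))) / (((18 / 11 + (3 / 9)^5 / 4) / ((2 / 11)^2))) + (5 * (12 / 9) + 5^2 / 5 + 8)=397811473 / 20220585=19.67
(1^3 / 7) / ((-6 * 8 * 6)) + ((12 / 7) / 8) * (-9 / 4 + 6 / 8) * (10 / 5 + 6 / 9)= -247 / 288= -0.86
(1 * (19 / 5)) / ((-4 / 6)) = -57 / 10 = -5.70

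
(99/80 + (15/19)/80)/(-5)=-237/950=-0.25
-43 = -43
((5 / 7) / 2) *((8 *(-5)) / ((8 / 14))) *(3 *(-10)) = 750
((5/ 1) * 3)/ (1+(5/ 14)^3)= 41160/ 2869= 14.35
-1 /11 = -0.09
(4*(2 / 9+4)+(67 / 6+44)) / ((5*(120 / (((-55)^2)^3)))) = 1436071635625 / 432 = 3324239897.28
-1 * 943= -943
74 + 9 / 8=601 / 8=75.12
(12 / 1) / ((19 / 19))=12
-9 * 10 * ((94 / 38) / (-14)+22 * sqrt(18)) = 2115 / 133-5940 * sqrt(2) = -8384.53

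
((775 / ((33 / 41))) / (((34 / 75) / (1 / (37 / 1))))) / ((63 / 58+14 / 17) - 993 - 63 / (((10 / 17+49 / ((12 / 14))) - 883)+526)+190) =-703154535625 / 9809928565723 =-0.07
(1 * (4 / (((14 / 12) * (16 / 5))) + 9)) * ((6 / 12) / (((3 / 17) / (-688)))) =-19632.57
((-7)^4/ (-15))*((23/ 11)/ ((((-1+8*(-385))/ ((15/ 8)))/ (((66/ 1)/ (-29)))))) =-55223/ 119132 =-0.46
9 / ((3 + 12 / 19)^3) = 0.19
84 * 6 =504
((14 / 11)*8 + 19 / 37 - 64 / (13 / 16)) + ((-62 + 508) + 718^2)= 2729637091 / 5291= 515901.93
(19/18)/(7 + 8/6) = 19/150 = 0.13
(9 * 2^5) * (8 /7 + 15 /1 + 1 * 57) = 147456 /7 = 21065.14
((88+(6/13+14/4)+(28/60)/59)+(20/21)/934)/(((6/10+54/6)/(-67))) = -154501778297/240703008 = -641.88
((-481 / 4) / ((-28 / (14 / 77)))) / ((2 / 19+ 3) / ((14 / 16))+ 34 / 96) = 0.20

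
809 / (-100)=-809 / 100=-8.09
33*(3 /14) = 99 /14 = 7.07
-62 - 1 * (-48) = -14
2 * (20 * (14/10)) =56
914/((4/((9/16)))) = 4113/32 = 128.53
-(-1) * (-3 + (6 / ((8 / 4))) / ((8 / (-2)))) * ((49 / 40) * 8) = -147 / 4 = -36.75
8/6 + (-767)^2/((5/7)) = 12354089/15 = 823605.93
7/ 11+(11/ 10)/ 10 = 821/ 1100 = 0.75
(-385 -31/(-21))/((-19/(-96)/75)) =-19329600/133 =-145335.34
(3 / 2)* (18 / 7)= 27 / 7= 3.86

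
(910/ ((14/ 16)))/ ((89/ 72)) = 74880/ 89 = 841.35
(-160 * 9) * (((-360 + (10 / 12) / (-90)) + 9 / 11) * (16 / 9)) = 273100160 / 297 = 919529.16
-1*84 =-84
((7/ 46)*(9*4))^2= 15876/ 529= 30.01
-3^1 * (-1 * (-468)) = -1404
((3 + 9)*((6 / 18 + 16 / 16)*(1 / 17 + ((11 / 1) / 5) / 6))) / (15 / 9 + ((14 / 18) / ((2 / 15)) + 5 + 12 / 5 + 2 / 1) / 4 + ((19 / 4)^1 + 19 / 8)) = 248 / 459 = 0.54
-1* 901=-901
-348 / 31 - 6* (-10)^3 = 5988.77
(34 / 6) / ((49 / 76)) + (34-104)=-8998 / 147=-61.21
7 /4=1.75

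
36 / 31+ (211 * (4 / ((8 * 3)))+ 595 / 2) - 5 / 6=332.99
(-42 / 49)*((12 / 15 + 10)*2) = -648 / 35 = -18.51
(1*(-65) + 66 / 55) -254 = -1589 / 5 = -317.80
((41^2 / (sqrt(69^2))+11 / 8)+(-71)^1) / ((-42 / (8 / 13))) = 24985 / 37674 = 0.66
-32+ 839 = 807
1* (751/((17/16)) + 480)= 1186.82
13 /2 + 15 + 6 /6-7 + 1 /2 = 16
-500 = -500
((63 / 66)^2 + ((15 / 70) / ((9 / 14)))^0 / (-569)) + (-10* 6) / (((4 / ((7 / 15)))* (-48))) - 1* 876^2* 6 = -15215920737229 / 3304752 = -4604254.94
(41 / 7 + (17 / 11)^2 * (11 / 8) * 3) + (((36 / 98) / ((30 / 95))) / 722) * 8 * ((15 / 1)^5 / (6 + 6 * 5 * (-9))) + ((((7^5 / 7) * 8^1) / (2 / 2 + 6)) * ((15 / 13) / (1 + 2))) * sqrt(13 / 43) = -1750459 / 81928 + 13720 * sqrt(559) / 559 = 558.93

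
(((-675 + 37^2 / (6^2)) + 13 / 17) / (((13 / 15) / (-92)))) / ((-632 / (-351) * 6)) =134328855 / 21488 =6251.34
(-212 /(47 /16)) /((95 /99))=-335808 /4465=-75.21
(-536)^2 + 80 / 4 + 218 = 287534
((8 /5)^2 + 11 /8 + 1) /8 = 0.62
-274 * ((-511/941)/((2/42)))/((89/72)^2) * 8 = 121939872768/7453661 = 16359.73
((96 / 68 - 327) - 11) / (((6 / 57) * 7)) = -54359 / 119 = -456.80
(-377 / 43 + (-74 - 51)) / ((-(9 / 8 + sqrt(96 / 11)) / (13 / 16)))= -1233804 / 75293 + 1196416 * sqrt(66) / 225879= 26.64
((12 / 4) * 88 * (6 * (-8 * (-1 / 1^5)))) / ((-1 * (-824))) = 15.38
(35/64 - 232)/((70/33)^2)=-16131357/313600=-51.44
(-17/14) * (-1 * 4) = 34/7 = 4.86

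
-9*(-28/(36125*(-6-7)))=-252/469625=-0.00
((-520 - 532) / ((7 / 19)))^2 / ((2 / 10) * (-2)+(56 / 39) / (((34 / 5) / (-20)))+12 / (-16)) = -5297637109440 / 3491201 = -1517425.41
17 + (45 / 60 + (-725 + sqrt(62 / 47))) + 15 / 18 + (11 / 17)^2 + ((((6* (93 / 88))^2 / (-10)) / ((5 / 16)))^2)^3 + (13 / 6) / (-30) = sqrt(2914) / 47 + 578526412425641410310756719037641 / 127547690747676890625000000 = 4535766.63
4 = 4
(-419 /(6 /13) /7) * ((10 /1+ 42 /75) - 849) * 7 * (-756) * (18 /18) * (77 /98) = -11303282133 /25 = -452131285.32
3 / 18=1 / 6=0.17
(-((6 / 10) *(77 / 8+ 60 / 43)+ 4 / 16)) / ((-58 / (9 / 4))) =3663 / 13760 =0.27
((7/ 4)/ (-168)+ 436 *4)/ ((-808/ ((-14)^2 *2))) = -8203727/ 9696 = -846.09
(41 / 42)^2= 1681 / 1764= 0.95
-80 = -80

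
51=51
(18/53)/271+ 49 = 703805/14363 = 49.00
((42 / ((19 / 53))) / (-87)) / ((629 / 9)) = -6678 / 346579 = -0.02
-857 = -857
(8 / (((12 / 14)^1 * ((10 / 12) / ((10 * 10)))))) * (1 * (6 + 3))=10080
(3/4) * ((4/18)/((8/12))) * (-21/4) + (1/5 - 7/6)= -547/240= -2.28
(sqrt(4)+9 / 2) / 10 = 13 / 20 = 0.65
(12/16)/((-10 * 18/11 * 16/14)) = -77/1920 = -0.04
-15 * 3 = -45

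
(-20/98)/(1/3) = -0.61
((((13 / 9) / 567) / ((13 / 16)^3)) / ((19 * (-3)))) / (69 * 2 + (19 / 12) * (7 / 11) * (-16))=-22528 / 32951709063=-0.00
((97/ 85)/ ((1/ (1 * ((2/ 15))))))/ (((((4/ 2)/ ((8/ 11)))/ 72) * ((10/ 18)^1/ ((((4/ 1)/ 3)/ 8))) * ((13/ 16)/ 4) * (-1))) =-1787904/ 303875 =-5.88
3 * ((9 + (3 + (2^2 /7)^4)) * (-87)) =-7586748 /2401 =-3159.83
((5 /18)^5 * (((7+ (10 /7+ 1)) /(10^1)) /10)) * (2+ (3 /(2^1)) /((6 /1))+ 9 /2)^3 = 1375 /28672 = 0.05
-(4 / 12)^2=-1 / 9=-0.11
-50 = -50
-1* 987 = -987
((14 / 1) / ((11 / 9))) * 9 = 1134 / 11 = 103.09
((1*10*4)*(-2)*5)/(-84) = 100/21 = 4.76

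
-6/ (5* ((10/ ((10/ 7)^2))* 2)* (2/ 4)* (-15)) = 4/ 245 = 0.02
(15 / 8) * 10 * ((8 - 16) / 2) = -75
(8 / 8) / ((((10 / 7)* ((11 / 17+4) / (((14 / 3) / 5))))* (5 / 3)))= 833 / 9875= 0.08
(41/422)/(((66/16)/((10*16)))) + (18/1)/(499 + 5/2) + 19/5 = 265540831/34919445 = 7.60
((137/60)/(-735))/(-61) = 137/2690100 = 0.00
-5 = -5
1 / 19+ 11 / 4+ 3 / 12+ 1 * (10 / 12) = 443 / 114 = 3.89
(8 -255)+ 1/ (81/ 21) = -6662/ 27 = -246.74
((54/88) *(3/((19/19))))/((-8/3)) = -243/352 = -0.69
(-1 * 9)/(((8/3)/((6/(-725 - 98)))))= 81/3292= 0.02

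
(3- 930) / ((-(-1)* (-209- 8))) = 4.27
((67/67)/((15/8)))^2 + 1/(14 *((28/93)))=46013/88200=0.52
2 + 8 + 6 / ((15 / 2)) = 54 / 5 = 10.80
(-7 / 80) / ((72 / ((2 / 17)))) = -7 / 48960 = -0.00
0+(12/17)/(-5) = -12/85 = -0.14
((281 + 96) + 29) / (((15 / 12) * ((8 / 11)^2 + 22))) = 3388 / 235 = 14.42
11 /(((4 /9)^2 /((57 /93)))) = 16929 /496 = 34.13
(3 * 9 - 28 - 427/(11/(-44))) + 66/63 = 35869/21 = 1708.05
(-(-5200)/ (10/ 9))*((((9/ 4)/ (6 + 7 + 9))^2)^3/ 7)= 0.00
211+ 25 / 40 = 1693 / 8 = 211.62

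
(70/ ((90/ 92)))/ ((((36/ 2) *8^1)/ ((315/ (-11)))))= -5635/ 396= -14.23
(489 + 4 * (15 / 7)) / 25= 3483 / 175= 19.90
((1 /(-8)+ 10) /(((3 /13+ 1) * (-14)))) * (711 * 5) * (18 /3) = -10952955 /896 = -12224.28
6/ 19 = 0.32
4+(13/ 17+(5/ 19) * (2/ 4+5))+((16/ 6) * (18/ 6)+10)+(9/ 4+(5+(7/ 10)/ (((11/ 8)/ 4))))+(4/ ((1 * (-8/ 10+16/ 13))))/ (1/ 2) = 25900593/ 497420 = 52.07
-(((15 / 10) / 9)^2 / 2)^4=-1 / 26873856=-0.00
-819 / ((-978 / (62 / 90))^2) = -87451 / 215208900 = -0.00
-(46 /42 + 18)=-401 /21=-19.10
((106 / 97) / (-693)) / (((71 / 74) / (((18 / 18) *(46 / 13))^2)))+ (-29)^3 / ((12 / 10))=-32786360154193 / 1613169558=-20324.19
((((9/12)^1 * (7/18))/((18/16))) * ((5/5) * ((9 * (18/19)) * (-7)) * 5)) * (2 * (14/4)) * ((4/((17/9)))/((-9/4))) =509.72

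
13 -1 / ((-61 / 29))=822 / 61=13.48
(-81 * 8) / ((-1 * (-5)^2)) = 648 / 25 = 25.92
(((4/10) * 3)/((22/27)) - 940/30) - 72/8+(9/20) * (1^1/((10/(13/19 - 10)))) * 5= -1027193/25080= -40.96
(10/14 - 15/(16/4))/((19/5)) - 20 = -11065/532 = -20.80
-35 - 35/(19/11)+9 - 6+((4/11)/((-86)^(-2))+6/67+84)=38106097/14003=2721.28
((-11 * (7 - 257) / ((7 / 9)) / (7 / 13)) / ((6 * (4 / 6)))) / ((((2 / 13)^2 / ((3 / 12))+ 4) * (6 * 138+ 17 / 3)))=81563625 / 169607816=0.48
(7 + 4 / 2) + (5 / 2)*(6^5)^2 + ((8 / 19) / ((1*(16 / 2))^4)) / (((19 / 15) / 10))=13970106134859 / 92416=151165449.00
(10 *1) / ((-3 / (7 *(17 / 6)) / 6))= -1190 / 3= -396.67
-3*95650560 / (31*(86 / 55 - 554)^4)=-379888196875 / 3822414271757568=-0.00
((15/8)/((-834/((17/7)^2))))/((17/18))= -765/54488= -0.01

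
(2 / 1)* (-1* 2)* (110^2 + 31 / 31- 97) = -48016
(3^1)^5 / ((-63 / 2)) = -54 / 7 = -7.71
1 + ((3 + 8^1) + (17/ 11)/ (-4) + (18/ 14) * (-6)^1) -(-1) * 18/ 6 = 2125/ 308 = 6.90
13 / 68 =0.19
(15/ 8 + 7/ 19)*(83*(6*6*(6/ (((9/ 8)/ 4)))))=2717088/ 19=143004.63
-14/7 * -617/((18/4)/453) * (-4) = -496890.67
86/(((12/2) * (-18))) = -43/54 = -0.80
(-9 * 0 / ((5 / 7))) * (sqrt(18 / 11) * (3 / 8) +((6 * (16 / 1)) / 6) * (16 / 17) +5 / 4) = 0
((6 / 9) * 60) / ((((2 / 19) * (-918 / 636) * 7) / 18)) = -80560 / 119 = -676.97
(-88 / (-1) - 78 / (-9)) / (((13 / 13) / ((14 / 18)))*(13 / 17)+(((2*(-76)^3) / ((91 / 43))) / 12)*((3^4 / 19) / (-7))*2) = 628082 / 273608577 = 0.00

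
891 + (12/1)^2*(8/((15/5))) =1275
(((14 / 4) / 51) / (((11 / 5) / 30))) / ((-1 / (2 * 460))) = -161000 / 187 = -860.96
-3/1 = -3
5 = 5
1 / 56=0.02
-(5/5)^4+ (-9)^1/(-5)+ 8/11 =84/55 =1.53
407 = 407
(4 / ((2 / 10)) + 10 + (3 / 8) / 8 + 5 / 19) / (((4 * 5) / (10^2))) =184285 / 1216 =151.55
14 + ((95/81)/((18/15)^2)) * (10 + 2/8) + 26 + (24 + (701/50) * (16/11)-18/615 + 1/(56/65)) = 86417267929/920581200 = 93.87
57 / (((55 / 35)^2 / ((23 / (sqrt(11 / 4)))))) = 128478 * sqrt(11) / 1331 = 320.15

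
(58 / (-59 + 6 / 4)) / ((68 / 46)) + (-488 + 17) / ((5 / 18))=-144184 / 85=-1696.28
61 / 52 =1.17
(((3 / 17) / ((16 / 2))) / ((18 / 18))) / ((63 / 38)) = 19 / 1428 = 0.01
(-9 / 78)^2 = 9 / 676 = 0.01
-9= -9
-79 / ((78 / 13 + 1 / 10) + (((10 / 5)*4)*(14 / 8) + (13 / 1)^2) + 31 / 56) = -22120 / 53103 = -0.42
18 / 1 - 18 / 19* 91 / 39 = 300 / 19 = 15.79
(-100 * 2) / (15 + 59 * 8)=-200 / 487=-0.41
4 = 4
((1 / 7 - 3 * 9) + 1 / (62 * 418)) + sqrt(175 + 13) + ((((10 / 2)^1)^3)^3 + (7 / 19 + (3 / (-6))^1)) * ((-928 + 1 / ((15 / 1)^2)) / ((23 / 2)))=-29592693820990183 / 187761420 + 2 * sqrt(47)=-157607943.35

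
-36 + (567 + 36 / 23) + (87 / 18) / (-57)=4188491 / 7866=532.48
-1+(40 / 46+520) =11957 / 23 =519.87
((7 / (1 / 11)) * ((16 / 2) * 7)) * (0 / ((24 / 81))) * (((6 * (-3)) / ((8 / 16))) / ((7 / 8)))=0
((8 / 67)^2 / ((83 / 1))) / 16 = 4 / 372587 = 0.00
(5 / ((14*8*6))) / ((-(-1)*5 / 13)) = 13 / 672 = 0.02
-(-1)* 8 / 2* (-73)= -292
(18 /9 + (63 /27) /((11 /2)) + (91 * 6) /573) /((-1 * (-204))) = 10643 /642906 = 0.02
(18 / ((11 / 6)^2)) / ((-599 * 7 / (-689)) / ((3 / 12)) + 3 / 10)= 4464720 / 20544227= 0.22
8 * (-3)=-24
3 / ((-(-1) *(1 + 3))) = 3 / 4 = 0.75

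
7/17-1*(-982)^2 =-16393501/17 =-964323.59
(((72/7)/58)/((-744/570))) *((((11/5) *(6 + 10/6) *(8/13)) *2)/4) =-57684/81809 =-0.71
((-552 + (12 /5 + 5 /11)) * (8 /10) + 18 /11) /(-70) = 5471 /875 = 6.25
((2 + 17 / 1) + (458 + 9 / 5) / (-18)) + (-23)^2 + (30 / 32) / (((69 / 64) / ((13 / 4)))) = 1087333 / 2070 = 525.28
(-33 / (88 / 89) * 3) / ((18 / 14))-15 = -743 / 8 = -92.88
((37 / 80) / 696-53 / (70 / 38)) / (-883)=11213693 / 344158080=0.03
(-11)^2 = 121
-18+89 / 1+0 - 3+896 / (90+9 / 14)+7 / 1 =107719 / 1269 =84.88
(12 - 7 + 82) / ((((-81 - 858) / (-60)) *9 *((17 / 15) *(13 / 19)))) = 55100 / 69173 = 0.80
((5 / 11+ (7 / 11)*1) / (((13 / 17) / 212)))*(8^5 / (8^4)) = 345984 / 143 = 2419.47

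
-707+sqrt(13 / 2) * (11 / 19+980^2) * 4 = -707+36495222 * sqrt(26) / 19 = 9793495.59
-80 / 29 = -2.76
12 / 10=6 / 5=1.20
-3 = -3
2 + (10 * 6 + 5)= 67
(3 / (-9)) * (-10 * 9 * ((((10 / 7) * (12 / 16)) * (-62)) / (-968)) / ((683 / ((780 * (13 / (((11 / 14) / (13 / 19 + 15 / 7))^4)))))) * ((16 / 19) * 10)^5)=592916383909612722585600000000 / 2733110956841566293839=216938277.76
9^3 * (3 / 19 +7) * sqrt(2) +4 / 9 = 4 / 9 +99144 * sqrt(2) / 19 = 7379.96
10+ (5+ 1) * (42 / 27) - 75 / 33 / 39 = 8269 / 429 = 19.28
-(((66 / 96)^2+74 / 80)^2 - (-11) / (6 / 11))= -108724763 / 4915200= -22.12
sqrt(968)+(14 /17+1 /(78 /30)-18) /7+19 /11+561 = 22 *sqrt(2)+9535109 /17017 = 591.44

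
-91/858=-7/66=-0.11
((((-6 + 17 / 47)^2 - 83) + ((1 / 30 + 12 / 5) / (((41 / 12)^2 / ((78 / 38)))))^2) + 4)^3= -18593613972596052251091039757870048943479870584 / 178786638919724921745501169352003308890625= -103998.90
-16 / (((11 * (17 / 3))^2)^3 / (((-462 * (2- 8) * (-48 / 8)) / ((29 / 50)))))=881798400 / 112734009125551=0.00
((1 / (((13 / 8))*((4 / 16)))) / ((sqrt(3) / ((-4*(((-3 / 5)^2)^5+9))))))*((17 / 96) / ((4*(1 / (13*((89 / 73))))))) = -35.92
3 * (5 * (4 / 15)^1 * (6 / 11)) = 2.18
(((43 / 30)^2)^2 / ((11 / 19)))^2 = 4219440300213961 / 79388100000000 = 53.15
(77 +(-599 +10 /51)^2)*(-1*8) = -7462646384 /2601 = -2869145.09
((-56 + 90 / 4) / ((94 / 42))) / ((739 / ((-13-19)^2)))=-720384 / 34733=-20.74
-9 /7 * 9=-81 /7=-11.57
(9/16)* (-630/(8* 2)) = -2835/128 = -22.15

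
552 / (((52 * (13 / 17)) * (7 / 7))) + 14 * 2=7078 / 169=41.88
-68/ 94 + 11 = 483/ 47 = 10.28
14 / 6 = 7 / 3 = 2.33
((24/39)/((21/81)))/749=216/68159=0.00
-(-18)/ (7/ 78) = 1404/ 7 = 200.57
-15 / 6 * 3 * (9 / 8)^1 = -135 / 16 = -8.44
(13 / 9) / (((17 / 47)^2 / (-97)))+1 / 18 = -5570809 / 5202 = -1070.90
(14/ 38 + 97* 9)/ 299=16594/ 5681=2.92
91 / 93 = 0.98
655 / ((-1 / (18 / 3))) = -3930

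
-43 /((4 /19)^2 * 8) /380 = -817 /2560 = -0.32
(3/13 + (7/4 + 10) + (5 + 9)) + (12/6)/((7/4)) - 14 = 4777/364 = 13.12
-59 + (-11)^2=62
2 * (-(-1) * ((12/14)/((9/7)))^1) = 4/3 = 1.33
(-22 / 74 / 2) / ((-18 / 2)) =11 / 666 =0.02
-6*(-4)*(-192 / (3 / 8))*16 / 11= -196608 / 11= -17873.45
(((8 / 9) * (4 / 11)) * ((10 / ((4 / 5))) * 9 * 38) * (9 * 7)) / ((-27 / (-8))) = 851200 / 33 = 25793.94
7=7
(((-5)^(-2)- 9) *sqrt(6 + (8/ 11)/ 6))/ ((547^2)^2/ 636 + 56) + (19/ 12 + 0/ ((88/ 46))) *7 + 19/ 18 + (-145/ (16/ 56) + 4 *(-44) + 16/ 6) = -24073/ 36- 47488 *sqrt(6666)/ 24619666856675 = -668.69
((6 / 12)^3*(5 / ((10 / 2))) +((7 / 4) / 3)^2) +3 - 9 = -797 / 144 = -5.53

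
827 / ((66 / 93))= 25637 / 22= 1165.32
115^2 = 13225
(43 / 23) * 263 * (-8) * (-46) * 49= 8866256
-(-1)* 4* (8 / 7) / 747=32 / 5229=0.01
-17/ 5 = -3.40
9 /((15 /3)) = 1.80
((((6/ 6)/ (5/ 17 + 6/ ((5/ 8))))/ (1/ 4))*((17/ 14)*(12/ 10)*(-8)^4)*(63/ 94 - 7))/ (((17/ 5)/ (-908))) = 161225932800/ 39527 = 4078881.09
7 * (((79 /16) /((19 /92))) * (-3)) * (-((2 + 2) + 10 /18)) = 521479 /228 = 2287.19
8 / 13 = 0.62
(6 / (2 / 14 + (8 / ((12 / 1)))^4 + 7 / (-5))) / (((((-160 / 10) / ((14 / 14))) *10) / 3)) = 5103 / 48064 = 0.11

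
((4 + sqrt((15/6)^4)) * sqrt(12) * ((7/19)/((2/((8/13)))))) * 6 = 3444 * sqrt(3)/247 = 24.15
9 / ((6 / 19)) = 57 / 2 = 28.50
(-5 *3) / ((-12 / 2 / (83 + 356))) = 2195 / 2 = 1097.50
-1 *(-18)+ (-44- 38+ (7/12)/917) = -100607/1572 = -64.00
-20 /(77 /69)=-1380 /77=-17.92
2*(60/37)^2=7200/1369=5.26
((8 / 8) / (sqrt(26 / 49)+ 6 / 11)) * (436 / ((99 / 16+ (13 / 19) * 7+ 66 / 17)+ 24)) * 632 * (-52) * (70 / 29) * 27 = 45261738995945472 / 804866435-11854264975128576 * sqrt(26) / 804866435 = -18864483.31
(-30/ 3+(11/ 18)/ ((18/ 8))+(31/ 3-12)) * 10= -9230/ 81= -113.95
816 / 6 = 136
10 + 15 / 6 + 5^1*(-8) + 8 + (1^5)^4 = -37 / 2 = -18.50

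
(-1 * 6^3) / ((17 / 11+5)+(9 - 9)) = -33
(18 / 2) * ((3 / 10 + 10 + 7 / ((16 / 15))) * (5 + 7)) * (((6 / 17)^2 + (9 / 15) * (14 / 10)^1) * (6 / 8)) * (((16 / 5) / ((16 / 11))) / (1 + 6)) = 8376452271 / 20230000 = 414.06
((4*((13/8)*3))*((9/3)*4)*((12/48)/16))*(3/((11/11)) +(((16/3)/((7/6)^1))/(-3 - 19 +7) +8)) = 43797/1120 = 39.10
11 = 11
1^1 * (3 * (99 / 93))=99 / 31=3.19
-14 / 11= -1.27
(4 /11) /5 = 0.07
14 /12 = 7 /6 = 1.17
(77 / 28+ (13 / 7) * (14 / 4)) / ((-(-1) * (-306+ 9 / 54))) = -111 / 3670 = -0.03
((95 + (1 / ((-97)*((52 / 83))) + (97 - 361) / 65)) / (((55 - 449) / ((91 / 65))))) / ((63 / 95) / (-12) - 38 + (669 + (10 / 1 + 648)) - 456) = -43568007 / 112326714890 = -0.00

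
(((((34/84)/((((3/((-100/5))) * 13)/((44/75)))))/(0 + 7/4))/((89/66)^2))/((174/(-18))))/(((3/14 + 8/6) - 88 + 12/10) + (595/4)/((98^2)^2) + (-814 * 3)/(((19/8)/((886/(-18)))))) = 177575062511616/2266436560115857240553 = 0.00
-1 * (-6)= 6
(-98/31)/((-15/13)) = 1274/465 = 2.74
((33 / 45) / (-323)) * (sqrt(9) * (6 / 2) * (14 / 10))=-231 / 8075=-0.03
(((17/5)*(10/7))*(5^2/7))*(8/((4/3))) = 5100/49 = 104.08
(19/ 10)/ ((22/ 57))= 1083/ 220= 4.92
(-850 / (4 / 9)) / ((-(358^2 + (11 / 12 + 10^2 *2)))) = 22950 / 1540379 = 0.01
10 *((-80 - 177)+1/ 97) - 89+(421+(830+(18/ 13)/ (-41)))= -72791424/ 51701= -1407.93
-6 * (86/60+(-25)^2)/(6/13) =-244309/30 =-8143.63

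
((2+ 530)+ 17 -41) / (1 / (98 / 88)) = 6223 / 11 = 565.73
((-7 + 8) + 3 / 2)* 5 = 25 / 2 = 12.50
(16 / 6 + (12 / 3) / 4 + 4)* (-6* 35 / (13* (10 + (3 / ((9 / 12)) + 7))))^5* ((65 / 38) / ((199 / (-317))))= 1822750000 / 323967423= 5.63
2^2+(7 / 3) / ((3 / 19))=169 / 9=18.78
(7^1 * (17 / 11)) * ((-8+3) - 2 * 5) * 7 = -12495 / 11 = -1135.91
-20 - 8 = -28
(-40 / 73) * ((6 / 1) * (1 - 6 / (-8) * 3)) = -10.68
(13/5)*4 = 52/5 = 10.40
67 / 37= 1.81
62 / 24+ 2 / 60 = 2.62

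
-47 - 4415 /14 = -5073 /14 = -362.36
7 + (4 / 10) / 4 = 71 / 10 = 7.10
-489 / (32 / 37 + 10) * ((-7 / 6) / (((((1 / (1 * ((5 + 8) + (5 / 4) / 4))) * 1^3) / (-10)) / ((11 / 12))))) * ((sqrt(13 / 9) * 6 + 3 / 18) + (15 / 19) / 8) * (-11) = 219425179435 / 11731968 + 1813431235 * sqrt(13) / 12864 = 526975.83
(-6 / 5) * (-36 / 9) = 24 / 5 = 4.80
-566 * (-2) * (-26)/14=-14716/7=-2102.29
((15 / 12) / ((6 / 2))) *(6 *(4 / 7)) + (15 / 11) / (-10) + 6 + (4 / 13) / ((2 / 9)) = 17371 / 2002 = 8.68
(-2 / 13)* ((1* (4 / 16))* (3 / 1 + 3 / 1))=-3 / 13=-0.23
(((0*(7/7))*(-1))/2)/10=0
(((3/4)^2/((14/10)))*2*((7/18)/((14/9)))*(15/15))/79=45/17696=0.00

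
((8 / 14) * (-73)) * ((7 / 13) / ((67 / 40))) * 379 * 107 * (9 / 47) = -4262931360 / 40937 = -104133.95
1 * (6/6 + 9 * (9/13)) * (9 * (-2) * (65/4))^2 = 1237275/2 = 618637.50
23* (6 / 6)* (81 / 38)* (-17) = -31671 / 38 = -833.45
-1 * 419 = -419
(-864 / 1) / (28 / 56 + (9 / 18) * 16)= -1728 / 17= -101.65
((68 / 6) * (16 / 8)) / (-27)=-68 / 81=-0.84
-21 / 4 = -5.25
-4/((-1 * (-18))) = -2/9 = -0.22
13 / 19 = 0.68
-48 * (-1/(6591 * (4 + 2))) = 8/6591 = 0.00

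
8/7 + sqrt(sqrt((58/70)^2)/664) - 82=-566/7 + sqrt(168490)/11620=-80.82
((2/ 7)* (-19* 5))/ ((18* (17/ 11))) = -1045/ 1071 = -0.98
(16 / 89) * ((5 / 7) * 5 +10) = 1520 / 623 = 2.44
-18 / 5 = -3.60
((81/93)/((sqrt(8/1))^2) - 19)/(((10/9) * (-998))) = 8433/495008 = 0.02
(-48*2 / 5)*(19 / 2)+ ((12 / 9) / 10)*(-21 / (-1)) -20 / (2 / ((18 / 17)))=-190.19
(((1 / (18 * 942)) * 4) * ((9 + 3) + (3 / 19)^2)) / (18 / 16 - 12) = -11576 / 44378091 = -0.00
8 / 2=4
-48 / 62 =-24 / 31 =-0.77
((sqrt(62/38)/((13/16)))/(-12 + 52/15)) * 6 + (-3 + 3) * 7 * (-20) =-45 * sqrt(589)/988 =-1.11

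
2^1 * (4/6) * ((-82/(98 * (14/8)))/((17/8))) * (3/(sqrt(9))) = -5248/17493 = -0.30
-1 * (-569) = 569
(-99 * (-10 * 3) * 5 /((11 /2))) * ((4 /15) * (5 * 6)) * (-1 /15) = -1440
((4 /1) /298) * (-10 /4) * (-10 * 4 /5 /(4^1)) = 10 /149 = 0.07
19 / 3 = 6.33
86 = 86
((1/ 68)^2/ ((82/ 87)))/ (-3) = -29/ 379168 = -0.00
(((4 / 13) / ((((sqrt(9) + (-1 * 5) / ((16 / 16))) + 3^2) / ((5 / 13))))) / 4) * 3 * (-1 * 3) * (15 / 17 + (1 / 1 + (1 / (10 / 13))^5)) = -85607829 / 402220000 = -0.21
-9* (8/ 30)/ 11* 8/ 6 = -16/ 55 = -0.29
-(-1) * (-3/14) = -3/14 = -0.21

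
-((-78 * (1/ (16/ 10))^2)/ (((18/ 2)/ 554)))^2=-3517578.40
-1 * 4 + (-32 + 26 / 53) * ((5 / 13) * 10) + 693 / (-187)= -1509759 / 11713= -128.90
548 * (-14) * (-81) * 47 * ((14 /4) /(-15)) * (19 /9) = -14387301.60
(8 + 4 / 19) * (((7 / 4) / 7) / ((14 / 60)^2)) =35100 / 931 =37.70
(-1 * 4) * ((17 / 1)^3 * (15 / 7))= -294780 / 7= -42111.43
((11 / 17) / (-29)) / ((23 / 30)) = -330 / 11339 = -0.03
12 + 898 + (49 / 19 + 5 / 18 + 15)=317327 / 342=927.86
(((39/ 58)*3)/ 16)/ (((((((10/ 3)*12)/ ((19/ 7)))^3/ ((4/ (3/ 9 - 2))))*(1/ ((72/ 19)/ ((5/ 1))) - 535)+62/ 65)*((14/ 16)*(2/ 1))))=1408392765/ 13912589136712784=0.00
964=964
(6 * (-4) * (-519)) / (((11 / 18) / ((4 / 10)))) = 448416 / 55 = 8153.02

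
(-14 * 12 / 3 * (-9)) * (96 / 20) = 12096 / 5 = 2419.20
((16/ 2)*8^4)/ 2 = 16384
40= 40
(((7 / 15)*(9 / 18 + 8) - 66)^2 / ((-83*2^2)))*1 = -3463321 / 298800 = -11.59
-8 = -8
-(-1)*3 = 3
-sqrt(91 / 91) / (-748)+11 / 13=8241 / 9724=0.85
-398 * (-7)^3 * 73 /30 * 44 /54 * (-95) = -2082794098 /81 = -25713507.38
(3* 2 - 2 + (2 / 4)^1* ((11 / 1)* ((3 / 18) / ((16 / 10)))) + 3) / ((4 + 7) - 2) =0.84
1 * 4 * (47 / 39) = 188 / 39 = 4.82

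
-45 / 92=-0.49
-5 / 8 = -0.62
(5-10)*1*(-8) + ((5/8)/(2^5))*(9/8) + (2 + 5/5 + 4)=96301/2048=47.02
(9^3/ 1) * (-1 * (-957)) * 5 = 3488265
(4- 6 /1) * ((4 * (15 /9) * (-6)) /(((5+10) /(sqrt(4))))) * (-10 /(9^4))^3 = -32000 /847288609443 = -0.00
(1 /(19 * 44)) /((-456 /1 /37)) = -37 /381216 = -0.00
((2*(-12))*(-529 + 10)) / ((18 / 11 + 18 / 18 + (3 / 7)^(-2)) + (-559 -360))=-1233144 / 90181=-13.67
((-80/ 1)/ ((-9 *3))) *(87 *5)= 11600/ 9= 1288.89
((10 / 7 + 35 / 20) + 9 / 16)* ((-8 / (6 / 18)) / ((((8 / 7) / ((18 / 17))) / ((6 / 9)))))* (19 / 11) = -71649 / 748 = -95.79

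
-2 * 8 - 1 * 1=-17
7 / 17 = 0.41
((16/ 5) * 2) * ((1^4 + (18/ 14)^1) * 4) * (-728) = -212992/ 5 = -42598.40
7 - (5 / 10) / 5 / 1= 69 / 10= 6.90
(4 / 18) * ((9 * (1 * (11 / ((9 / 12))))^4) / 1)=7496192 / 81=92545.58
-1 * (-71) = 71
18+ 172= 190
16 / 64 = 1 / 4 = 0.25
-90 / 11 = -8.18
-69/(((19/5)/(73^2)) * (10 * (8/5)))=-1838505/304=-6047.71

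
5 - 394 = -389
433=433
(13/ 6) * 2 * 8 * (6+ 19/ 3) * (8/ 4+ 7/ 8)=11063/ 9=1229.22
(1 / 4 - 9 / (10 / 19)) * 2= -337 / 10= -33.70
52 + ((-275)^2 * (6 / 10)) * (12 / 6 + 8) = 453802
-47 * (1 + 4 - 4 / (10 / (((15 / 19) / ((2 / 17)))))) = -2068 / 19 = -108.84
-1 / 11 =-0.09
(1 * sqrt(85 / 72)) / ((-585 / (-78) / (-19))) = -19 * sqrt(170) / 90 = -2.75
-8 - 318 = -326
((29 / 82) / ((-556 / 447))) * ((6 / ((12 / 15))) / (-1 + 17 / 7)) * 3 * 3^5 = -198450567 / 182368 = -1088.19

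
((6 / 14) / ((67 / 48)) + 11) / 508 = 5303 / 238252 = 0.02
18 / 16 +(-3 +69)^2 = 34857 / 8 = 4357.12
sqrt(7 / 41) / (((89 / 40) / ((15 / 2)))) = 300 *sqrt(287) / 3649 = 1.39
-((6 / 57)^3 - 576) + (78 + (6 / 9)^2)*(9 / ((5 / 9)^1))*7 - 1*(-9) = 325137137 / 34295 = 9480.60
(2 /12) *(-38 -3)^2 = 1681 /6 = 280.17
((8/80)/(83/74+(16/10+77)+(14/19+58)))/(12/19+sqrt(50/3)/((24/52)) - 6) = 73570356/937746674467+49487685 * sqrt(6)/937746674467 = 0.00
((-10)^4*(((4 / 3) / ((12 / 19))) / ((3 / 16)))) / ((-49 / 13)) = -39520000 / 1323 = -29871.50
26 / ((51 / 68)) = 104 / 3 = 34.67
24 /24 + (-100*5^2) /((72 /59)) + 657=-25031 /18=-1390.61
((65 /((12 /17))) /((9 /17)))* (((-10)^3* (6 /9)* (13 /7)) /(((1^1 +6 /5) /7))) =-610512500 /891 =-685199.21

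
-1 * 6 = -6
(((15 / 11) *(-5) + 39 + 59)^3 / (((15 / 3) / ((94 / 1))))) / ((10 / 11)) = 47424270269 / 3025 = 15677444.72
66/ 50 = 33/ 25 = 1.32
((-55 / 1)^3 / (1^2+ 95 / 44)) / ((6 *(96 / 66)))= -20131375 / 3336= -6034.58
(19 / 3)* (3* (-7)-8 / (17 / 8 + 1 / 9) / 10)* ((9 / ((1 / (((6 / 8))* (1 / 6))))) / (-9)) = 108889 / 6440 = 16.91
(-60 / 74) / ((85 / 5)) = -30 / 629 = -0.05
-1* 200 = -200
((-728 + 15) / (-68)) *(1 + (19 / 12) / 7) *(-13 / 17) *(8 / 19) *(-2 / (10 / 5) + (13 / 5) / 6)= 2.35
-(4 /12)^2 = -1 /9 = -0.11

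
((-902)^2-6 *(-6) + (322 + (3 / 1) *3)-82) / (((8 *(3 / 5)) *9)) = 4069445 / 216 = 18840.02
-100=-100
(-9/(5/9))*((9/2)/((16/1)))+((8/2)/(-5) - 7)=-1977/160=-12.36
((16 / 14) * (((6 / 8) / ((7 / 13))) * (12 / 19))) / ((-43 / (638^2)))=-380993184 / 40033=-9516.98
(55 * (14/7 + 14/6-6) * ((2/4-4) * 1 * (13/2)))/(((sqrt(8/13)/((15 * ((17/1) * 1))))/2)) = 2127125 * sqrt(26)/8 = 1355781.49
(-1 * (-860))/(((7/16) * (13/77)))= 151360/13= 11643.08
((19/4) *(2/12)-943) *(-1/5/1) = 22613/120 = 188.44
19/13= 1.46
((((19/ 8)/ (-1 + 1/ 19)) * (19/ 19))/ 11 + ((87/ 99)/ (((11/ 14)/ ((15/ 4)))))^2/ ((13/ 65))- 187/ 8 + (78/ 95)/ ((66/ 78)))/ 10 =13083795581/ 2002888800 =6.53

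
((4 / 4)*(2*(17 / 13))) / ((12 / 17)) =289 / 78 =3.71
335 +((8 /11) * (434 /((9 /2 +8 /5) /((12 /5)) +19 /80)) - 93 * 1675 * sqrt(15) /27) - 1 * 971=-51925 * sqrt(15) /9 - 3833052 /7337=-22867.39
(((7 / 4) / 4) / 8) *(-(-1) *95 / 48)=665 / 6144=0.11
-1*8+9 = 1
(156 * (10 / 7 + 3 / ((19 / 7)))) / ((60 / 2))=8762 / 665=13.18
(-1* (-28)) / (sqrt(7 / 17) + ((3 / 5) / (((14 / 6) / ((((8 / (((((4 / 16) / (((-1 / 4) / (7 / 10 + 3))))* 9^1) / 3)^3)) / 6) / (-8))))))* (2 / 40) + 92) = 0.30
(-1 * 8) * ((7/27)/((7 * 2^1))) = -4/27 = -0.15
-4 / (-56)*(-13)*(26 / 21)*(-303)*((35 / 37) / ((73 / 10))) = 853450 / 18907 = 45.14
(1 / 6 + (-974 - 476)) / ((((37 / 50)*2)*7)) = -217475 / 1554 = -139.95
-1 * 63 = -63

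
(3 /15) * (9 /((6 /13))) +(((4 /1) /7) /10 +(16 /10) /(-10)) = 1329 /350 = 3.80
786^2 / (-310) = -308898 / 155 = -1992.89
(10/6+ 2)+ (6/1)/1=29/3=9.67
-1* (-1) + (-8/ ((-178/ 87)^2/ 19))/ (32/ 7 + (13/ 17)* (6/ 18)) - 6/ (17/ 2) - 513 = -120700526146/ 232014011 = -520.23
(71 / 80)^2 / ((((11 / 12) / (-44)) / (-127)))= 1920621 / 400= 4801.55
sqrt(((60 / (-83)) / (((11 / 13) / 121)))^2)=8580 / 83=103.37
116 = 116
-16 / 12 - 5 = -19 / 3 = -6.33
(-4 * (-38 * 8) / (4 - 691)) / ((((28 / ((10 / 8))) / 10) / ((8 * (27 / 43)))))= -273600 / 68929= -3.97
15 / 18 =5 / 6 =0.83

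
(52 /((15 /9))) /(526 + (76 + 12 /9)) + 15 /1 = 68109 /4525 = 15.05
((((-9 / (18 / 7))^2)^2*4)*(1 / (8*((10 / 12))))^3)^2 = 4202539929 / 1024000000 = 4.10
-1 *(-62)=62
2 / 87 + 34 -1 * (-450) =42110 / 87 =484.02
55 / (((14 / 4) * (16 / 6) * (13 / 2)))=165 / 182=0.91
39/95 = 0.41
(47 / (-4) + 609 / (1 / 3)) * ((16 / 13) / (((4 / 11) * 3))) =79871 / 39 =2047.97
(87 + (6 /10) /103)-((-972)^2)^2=-459697655383032 /515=-892616806568.99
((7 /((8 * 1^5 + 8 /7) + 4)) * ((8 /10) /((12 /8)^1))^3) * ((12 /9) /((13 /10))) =50176 /605475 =0.08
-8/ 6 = -4/ 3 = -1.33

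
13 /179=0.07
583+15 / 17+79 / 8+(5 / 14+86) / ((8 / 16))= 766.47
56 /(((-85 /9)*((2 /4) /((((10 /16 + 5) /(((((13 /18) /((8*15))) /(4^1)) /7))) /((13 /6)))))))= -411505920 /2873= -143232.13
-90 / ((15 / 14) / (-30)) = 2520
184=184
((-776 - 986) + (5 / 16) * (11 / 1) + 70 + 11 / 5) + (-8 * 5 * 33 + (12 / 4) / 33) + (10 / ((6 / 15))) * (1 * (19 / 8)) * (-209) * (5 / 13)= -88992997 / 11440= -7779.11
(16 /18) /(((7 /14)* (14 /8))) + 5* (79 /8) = 25397 /504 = 50.39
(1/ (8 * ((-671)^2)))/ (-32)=-1/ 115261696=-0.00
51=51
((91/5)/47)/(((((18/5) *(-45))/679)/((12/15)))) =-123578/95175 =-1.30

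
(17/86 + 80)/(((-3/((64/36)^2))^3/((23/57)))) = -23345496064/617003001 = -37.84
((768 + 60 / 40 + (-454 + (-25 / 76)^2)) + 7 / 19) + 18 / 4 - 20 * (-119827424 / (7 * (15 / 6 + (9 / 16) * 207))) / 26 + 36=111096276929397 / 1000247248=111068.82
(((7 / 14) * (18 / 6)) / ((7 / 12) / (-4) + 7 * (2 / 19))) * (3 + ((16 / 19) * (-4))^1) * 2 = -144 / 77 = -1.87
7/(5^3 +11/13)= 91/1636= 0.06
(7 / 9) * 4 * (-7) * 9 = -196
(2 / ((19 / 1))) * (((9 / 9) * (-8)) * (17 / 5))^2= 36992 / 475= 77.88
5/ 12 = 0.42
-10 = -10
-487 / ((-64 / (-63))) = -479.39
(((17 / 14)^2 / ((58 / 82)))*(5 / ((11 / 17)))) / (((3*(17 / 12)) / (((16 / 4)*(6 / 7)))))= 1421880 / 109417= 13.00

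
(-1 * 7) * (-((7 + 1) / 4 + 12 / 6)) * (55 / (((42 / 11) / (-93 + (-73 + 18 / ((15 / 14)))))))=-180532 / 3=-60177.33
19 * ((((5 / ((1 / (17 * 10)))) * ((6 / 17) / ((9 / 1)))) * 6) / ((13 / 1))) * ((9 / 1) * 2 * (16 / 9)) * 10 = 1216000 / 13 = 93538.46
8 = 8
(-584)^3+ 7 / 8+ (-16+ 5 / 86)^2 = -2946218033343 / 14792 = -199176448.98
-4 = -4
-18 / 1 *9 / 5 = -162 / 5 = -32.40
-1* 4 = -4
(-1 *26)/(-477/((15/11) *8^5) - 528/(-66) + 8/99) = -421724160/130898849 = -3.22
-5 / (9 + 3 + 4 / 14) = -0.41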